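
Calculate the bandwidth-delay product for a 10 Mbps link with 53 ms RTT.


BDP = bandwidth * RTT
= 10 Mbps * 53 ms
= 10 * 1e6 * 53 / 1000 bits
= 530000 bits
= 66250 bytes
= 64.6973 KB
BDP = 530000 bits (66250 bytes)


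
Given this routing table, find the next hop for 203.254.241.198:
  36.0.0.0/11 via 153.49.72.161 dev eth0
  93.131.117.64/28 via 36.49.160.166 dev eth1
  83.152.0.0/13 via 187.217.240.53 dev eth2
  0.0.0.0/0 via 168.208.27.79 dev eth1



Longest prefix match for 203.254.241.198:
  /11 36.0.0.0: no
  /28 93.131.117.64: no
  /13 83.152.0.0: no
  /0 0.0.0.0: MATCH
Selected: next-hop 168.208.27.79 via eth1 (matched /0)


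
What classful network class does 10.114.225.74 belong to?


First octet: 10
Binary: 00001010
0xxxxxxx -> Class A (1-126)
Class A, default mask 255.0.0.0 (/8)


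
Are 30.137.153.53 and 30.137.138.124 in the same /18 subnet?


Mask: 255.255.192.0
30.137.153.53 AND mask = 30.137.128.0
30.137.138.124 AND mask = 30.137.128.0
Yes, same subnet (30.137.128.0)


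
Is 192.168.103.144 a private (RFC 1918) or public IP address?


RFC 1918 private ranges:
  10.0.0.0/8 (10.0.0.0 - 10.255.255.255)
  172.16.0.0/12 (172.16.0.0 - 172.31.255.255)
  192.168.0.0/16 (192.168.0.0 - 192.168.255.255)
Private (in 192.168.0.0/16)


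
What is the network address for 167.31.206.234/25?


IP:   10100111.00011111.11001110.11101010
Mask: 11111111.11111111.11111111.10000000
AND operation:
Net:  10100111.00011111.11001110.10000000
Network: 167.31.206.128/25


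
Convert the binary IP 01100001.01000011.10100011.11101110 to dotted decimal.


01100001 = 97
01000011 = 67
10100011 = 163
11101110 = 238
IP: 97.67.163.238


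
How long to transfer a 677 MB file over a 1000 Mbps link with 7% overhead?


Effective throughput = 1000 * (1 - 7/100) = 930.0 Mbps
File size in Mb = 677 * 8 = 5416 Mb
Time = 5416 / 930.0
Time = 5.8237 seconds


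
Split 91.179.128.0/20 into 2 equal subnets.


New prefix = 20 + 1 = 21
Each subnet has 2048 addresses
  91.179.128.0/21
  91.179.136.0/21
Subnets: 91.179.128.0/21, 91.179.136.0/21


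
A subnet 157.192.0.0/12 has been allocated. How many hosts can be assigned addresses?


Host bits = 32 - 12 = 20
Total addresses = 2^20 = 1048576
Usable = total - 2 (network and broadcast)
Usable hosts: 1048574


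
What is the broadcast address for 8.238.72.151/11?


Network: 8.224.0.0/11
Host bits = 21
Set all host bits to 1:
Broadcast: 8.255.255.255


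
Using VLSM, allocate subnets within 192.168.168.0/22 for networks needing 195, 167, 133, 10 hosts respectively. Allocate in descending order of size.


195 hosts -> /24 (254 usable): 192.168.168.0/24
167 hosts -> /24 (254 usable): 192.168.169.0/24
133 hosts -> /24 (254 usable): 192.168.170.0/24
10 hosts -> /28 (14 usable): 192.168.171.0/28
Allocation: 192.168.168.0/24 (195 hosts, 254 usable); 192.168.169.0/24 (167 hosts, 254 usable); 192.168.170.0/24 (133 hosts, 254 usable); 192.168.171.0/28 (10 hosts, 14 usable)


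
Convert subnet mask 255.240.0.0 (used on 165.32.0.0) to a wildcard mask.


Subnet mask: 255.240.0.0
Wildcard = 255.255.255.255 - subnet mask
255 - 255 = 0
255 - 240 = 15
255 - 0 = 255
255 - 0 = 255
Wildcard: 0.15.255.255


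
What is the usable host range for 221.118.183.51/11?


Network: 221.96.0.0
Broadcast: 221.127.255.255
First usable = network + 1
Last usable = broadcast - 1
Range: 221.96.0.1 to 221.127.255.254


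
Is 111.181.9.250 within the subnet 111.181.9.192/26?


Subnet network: 111.181.9.192
Test IP AND mask: 111.181.9.192
Yes, 111.181.9.250 is in 111.181.9.192/26


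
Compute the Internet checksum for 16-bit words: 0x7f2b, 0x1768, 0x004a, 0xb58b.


Sum all words (with carry folding):
+ 0x7f2b = 0x7f2b
+ 0x1768 = 0x9693
+ 0x004a = 0x96dd
+ 0xb58b = 0x4c69
One's complement: ~0x4c69
Checksum = 0xb396


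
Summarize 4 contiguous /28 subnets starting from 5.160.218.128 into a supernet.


Original prefix: /28
Number of subnets: 4 = 2^2
New prefix = 28 - 2 = 26
Supernet: 5.160.218.128/26


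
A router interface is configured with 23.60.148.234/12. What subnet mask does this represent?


/12 means 12 network bits, 20 host bits
Binary: 11111111111100000000000000000000
Mask: 255.240.0.0


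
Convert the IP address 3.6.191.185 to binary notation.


3 = 00000011
6 = 00000110
191 = 10111111
185 = 10111001
Binary: 00000011.00000110.10111111.10111001


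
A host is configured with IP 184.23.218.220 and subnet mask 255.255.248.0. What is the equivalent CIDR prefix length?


Binary: 11111111.11111111.11111000.00000000
Count leading 1s
Prefix: /21


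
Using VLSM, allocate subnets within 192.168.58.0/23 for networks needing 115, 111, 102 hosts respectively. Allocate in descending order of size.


115 hosts -> /25 (126 usable): 192.168.58.0/25
111 hosts -> /25 (126 usable): 192.168.58.128/25
102 hosts -> /25 (126 usable): 192.168.59.0/25
Allocation: 192.168.58.0/25 (115 hosts, 126 usable); 192.168.58.128/25 (111 hosts, 126 usable); 192.168.59.0/25 (102 hosts, 126 usable)


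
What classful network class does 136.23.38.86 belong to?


First octet: 136
Binary: 10001000
10xxxxxx -> Class B (128-191)
Class B, default mask 255.255.0.0 (/16)


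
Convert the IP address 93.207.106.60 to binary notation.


93 = 01011101
207 = 11001111
106 = 01101010
60 = 00111100
Binary: 01011101.11001111.01101010.00111100


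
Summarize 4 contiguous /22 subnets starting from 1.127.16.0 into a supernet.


Original prefix: /22
Number of subnets: 4 = 2^2
New prefix = 22 - 2 = 20
Supernet: 1.127.16.0/20


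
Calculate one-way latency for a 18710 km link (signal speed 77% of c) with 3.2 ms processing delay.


Speed = 0.77 * 3e5 km/s = 231000 km/s
Propagation delay = 18710 / 231000 = 0.081 s = 80.9957 ms
Processing delay = 3.2 ms
Total one-way latency = 84.1957 ms


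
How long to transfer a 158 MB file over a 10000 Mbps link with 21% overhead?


Effective throughput = 10000 * (1 - 21/100) = 7900 Mbps
File size in Mb = 158 * 8 = 1264 Mb
Time = 1264 / 7900
Time = 0.16 seconds


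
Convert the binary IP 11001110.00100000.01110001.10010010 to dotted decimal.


11001110 = 206
00100000 = 32
01110001 = 113
10010010 = 146
IP: 206.32.113.146


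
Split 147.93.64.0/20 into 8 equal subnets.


New prefix = 20 + 3 = 23
Each subnet has 512 addresses
  147.93.64.0/23
  147.93.66.0/23
  147.93.68.0/23
  147.93.70.0/23
  147.93.72.0/23
  147.93.74.0/23
  147.93.76.0/23
  147.93.78.0/23
Subnets: 147.93.64.0/23, 147.93.66.0/23, 147.93.68.0/23, 147.93.70.0/23, 147.93.72.0/23, 147.93.74.0/23, 147.93.76.0/23, 147.93.78.0/23


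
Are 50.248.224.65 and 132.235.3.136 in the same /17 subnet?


Mask: 255.255.128.0
50.248.224.65 AND mask = 50.248.128.0
132.235.3.136 AND mask = 132.235.0.0
No, different subnets (50.248.128.0 vs 132.235.0.0)


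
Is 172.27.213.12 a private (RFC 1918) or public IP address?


RFC 1918 private ranges:
  10.0.0.0/8 (10.0.0.0 - 10.255.255.255)
  172.16.0.0/12 (172.16.0.0 - 172.31.255.255)
  192.168.0.0/16 (192.168.0.0 - 192.168.255.255)
Private (in 172.16.0.0/12)


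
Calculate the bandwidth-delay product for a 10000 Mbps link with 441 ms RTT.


BDP = bandwidth * RTT
= 10000 Mbps * 441 ms
= 10000 * 1e6 * 441 / 1000 bits
= 4410000000 bits
= 551250000 bytes
= 538330.0781 KB
BDP = 4410000000 bits (551250000 bytes)


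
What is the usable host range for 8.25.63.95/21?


Network: 8.25.56.0
Broadcast: 8.25.63.255
First usable = network + 1
Last usable = broadcast - 1
Range: 8.25.56.1 to 8.25.63.254


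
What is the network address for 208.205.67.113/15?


IP:   11010000.11001101.01000011.01110001
Mask: 11111111.11111110.00000000.00000000
AND operation:
Net:  11010000.11001100.00000000.00000000
Network: 208.204.0.0/15


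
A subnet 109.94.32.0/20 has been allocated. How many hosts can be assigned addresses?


Host bits = 32 - 20 = 12
Total addresses = 2^12 = 4096
Usable = total - 2 (network and broadcast)
Usable hosts: 4094


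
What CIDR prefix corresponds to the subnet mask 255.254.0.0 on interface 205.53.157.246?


Binary: 11111111.11111110.00000000.00000000
Count leading 1s
Prefix: /15


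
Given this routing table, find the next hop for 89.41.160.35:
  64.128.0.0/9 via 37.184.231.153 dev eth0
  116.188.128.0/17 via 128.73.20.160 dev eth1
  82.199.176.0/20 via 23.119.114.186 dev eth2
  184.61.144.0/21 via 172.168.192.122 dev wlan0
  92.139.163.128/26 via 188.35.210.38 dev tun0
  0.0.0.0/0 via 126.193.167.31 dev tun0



Longest prefix match for 89.41.160.35:
  /9 64.128.0.0: no
  /17 116.188.128.0: no
  /20 82.199.176.0: no
  /21 184.61.144.0: no
  /26 92.139.163.128: no
  /0 0.0.0.0: MATCH
Selected: next-hop 126.193.167.31 via tun0 (matched /0)


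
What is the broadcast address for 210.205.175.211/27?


Network: 210.205.175.192/27
Host bits = 5
Set all host bits to 1:
Broadcast: 210.205.175.223


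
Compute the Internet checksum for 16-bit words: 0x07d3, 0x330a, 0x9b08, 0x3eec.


Sum all words (with carry folding):
+ 0x07d3 = 0x07d3
+ 0x330a = 0x3add
+ 0x9b08 = 0xd5e5
+ 0x3eec = 0x14d2
One's complement: ~0x14d2
Checksum = 0xeb2d


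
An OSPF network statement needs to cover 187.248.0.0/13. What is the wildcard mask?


Subnet mask: 255.248.0.0
Wildcard = 255.255.255.255 - subnet mask
255 - 255 = 0
255 - 248 = 7
255 - 0 = 255
255 - 0 = 255
Wildcard: 0.7.255.255


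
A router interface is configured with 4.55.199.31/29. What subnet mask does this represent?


/29 means 29 network bits, 3 host bits
Binary: 11111111111111111111111111111000
Mask: 255.255.255.248


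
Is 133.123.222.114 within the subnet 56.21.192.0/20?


Subnet network: 56.21.192.0
Test IP AND mask: 133.123.208.0
No, 133.123.222.114 is not in 56.21.192.0/20


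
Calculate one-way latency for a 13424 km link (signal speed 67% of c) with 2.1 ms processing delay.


Speed = 0.67 * 3e5 km/s = 201000 km/s
Propagation delay = 13424 / 201000 = 0.0668 s = 66.7861 ms
Processing delay = 2.1 ms
Total one-way latency = 68.8861 ms


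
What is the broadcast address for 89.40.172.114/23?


Network: 89.40.172.0/23
Host bits = 9
Set all host bits to 1:
Broadcast: 89.40.173.255


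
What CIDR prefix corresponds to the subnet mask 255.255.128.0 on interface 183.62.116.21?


Binary: 11111111.11111111.10000000.00000000
Count leading 1s
Prefix: /17


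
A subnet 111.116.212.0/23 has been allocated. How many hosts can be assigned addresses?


Host bits = 32 - 23 = 9
Total addresses = 2^9 = 512
Usable = total - 2 (network and broadcast)
Usable hosts: 510


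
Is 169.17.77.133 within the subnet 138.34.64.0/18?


Subnet network: 138.34.64.0
Test IP AND mask: 169.17.64.0
No, 169.17.77.133 is not in 138.34.64.0/18


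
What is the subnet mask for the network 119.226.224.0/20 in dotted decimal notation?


/20 means 20 network bits, 12 host bits
Binary: 11111111111111111111000000000000
Mask: 255.255.240.0


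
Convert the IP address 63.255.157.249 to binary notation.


63 = 00111111
255 = 11111111
157 = 10011101
249 = 11111001
Binary: 00111111.11111111.10011101.11111001


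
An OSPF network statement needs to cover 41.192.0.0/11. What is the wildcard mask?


Subnet mask: 255.224.0.0
Wildcard = 255.255.255.255 - subnet mask
255 - 255 = 0
255 - 224 = 31
255 - 0 = 255
255 - 0 = 255
Wildcard: 0.31.255.255


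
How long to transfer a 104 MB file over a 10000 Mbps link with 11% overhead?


Effective throughput = 10000 * (1 - 11/100) = 8900 Mbps
File size in Mb = 104 * 8 = 832 Mb
Time = 832 / 8900
Time = 0.0935 seconds


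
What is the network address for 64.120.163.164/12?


IP:   01000000.01111000.10100011.10100100
Mask: 11111111.11110000.00000000.00000000
AND operation:
Net:  01000000.01110000.00000000.00000000
Network: 64.112.0.0/12


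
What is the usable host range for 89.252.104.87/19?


Network: 89.252.96.0
Broadcast: 89.252.127.255
First usable = network + 1
Last usable = broadcast - 1
Range: 89.252.96.1 to 89.252.127.254


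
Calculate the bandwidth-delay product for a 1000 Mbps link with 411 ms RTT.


BDP = bandwidth * RTT
= 1000 Mbps * 411 ms
= 1000 * 1e6 * 411 / 1000 bits
= 411000000 bits
= 51375000 bytes
= 50170.8984 KB
BDP = 411000000 bits (51375000 bytes)


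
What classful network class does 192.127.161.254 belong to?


First octet: 192
Binary: 11000000
110xxxxx -> Class C (192-223)
Class C, default mask 255.255.255.0 (/24)


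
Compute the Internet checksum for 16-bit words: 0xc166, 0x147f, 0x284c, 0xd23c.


Sum all words (with carry folding):
+ 0xc166 = 0xc166
+ 0x147f = 0xd5e5
+ 0x284c = 0xfe31
+ 0xd23c = 0xd06e
One's complement: ~0xd06e
Checksum = 0x2f91


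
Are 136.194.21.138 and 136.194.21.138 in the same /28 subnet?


Mask: 255.255.255.240
136.194.21.138 AND mask = 136.194.21.128
136.194.21.138 AND mask = 136.194.21.128
Yes, same subnet (136.194.21.128)


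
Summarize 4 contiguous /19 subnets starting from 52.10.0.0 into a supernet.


Original prefix: /19
Number of subnets: 4 = 2^2
New prefix = 19 - 2 = 17
Supernet: 52.10.0.0/17


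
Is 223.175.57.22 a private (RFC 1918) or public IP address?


RFC 1918 private ranges:
  10.0.0.0/8 (10.0.0.0 - 10.255.255.255)
  172.16.0.0/12 (172.16.0.0 - 172.31.255.255)
  192.168.0.0/16 (192.168.0.0 - 192.168.255.255)
Public (not in any RFC 1918 range)


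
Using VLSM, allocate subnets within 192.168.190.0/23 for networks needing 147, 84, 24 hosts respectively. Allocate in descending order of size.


147 hosts -> /24 (254 usable): 192.168.190.0/24
84 hosts -> /25 (126 usable): 192.168.191.0/25
24 hosts -> /27 (30 usable): 192.168.191.128/27
Allocation: 192.168.190.0/24 (147 hosts, 254 usable); 192.168.191.0/25 (84 hosts, 126 usable); 192.168.191.128/27 (24 hosts, 30 usable)


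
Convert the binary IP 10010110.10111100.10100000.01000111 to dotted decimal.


10010110 = 150
10111100 = 188
10100000 = 160
01000111 = 71
IP: 150.188.160.71


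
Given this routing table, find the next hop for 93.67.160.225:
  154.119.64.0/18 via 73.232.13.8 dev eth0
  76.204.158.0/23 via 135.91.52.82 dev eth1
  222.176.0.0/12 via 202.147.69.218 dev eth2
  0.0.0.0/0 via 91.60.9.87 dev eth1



Longest prefix match for 93.67.160.225:
  /18 154.119.64.0: no
  /23 76.204.158.0: no
  /12 222.176.0.0: no
  /0 0.0.0.0: MATCH
Selected: next-hop 91.60.9.87 via eth1 (matched /0)


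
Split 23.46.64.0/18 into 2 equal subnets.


New prefix = 18 + 1 = 19
Each subnet has 8192 addresses
  23.46.64.0/19
  23.46.96.0/19
Subnets: 23.46.64.0/19, 23.46.96.0/19


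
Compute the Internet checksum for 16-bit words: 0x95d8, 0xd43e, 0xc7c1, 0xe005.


Sum all words (with carry folding):
+ 0x95d8 = 0x95d8
+ 0xd43e = 0x6a17
+ 0xc7c1 = 0x31d9
+ 0xe005 = 0x11df
One's complement: ~0x11df
Checksum = 0xee20


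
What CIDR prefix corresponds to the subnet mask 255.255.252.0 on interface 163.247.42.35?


Binary: 11111111.11111111.11111100.00000000
Count leading 1s
Prefix: /22


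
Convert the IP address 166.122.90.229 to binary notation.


166 = 10100110
122 = 01111010
90 = 01011010
229 = 11100101
Binary: 10100110.01111010.01011010.11100101


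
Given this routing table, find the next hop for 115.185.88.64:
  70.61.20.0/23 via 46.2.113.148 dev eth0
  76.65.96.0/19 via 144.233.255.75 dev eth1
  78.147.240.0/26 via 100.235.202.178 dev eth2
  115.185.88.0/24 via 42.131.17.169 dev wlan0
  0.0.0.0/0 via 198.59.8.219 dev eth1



Longest prefix match for 115.185.88.64:
  /23 70.61.20.0: no
  /19 76.65.96.0: no
  /26 78.147.240.0: no
  /24 115.185.88.0: MATCH
  /0 0.0.0.0: MATCH
Selected: next-hop 42.131.17.169 via wlan0 (matched /24)


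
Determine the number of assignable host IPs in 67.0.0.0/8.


Host bits = 32 - 8 = 24
Total addresses = 2^24 = 16777216
Usable = total - 2 (network and broadcast)
Usable hosts: 16777214


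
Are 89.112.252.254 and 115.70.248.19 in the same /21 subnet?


Mask: 255.255.248.0
89.112.252.254 AND mask = 89.112.248.0
115.70.248.19 AND mask = 115.70.248.0
No, different subnets (89.112.248.0 vs 115.70.248.0)


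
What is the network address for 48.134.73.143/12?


IP:   00110000.10000110.01001001.10001111
Mask: 11111111.11110000.00000000.00000000
AND operation:
Net:  00110000.10000000.00000000.00000000
Network: 48.128.0.0/12


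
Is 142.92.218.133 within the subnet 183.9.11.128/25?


Subnet network: 183.9.11.128
Test IP AND mask: 142.92.218.128
No, 142.92.218.133 is not in 183.9.11.128/25


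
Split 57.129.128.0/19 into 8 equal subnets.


New prefix = 19 + 3 = 22
Each subnet has 1024 addresses
  57.129.128.0/22
  57.129.132.0/22
  57.129.136.0/22
  57.129.140.0/22
  57.129.144.0/22
  57.129.148.0/22
  57.129.152.0/22
  57.129.156.0/22
Subnets: 57.129.128.0/22, 57.129.132.0/22, 57.129.136.0/22, 57.129.140.0/22, 57.129.144.0/22, 57.129.148.0/22, 57.129.152.0/22, 57.129.156.0/22


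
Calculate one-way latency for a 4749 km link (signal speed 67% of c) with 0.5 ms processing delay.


Speed = 0.67 * 3e5 km/s = 201000 km/s
Propagation delay = 4749 / 201000 = 0.0236 s = 23.6269 ms
Processing delay = 0.5 ms
Total one-way latency = 24.1269 ms


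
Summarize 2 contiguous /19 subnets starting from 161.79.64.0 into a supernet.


Original prefix: /19
Number of subnets: 2 = 2^1
New prefix = 19 - 1 = 18
Supernet: 161.79.64.0/18


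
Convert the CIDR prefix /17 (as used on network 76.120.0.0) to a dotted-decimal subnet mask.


/17 means 17 network bits, 15 host bits
Binary: 11111111111111111000000000000000
Mask: 255.255.128.0


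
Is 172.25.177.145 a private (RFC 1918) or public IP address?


RFC 1918 private ranges:
  10.0.0.0/8 (10.0.0.0 - 10.255.255.255)
  172.16.0.0/12 (172.16.0.0 - 172.31.255.255)
  192.168.0.0/16 (192.168.0.0 - 192.168.255.255)
Private (in 172.16.0.0/12)


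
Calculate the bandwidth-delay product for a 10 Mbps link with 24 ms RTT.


BDP = bandwidth * RTT
= 10 Mbps * 24 ms
= 10 * 1e6 * 24 / 1000 bits
= 240000 bits
= 30000 bytes
= 29.2969 KB
BDP = 240000 bits (30000 bytes)


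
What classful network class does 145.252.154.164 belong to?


First octet: 145
Binary: 10010001
10xxxxxx -> Class B (128-191)
Class B, default mask 255.255.0.0 (/16)


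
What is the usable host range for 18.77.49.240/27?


Network: 18.77.49.224
Broadcast: 18.77.49.255
First usable = network + 1
Last usable = broadcast - 1
Range: 18.77.49.225 to 18.77.49.254


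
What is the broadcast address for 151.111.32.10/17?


Network: 151.111.0.0/17
Host bits = 15
Set all host bits to 1:
Broadcast: 151.111.127.255


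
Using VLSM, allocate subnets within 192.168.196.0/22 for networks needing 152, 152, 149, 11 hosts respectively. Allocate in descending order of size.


152 hosts -> /24 (254 usable): 192.168.196.0/24
152 hosts -> /24 (254 usable): 192.168.197.0/24
149 hosts -> /24 (254 usable): 192.168.198.0/24
11 hosts -> /28 (14 usable): 192.168.199.0/28
Allocation: 192.168.196.0/24 (152 hosts, 254 usable); 192.168.197.0/24 (152 hosts, 254 usable); 192.168.198.0/24 (149 hosts, 254 usable); 192.168.199.0/28 (11 hosts, 14 usable)


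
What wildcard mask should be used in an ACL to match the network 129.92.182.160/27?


Subnet mask: 255.255.255.224
Wildcard = 255.255.255.255 - subnet mask
255 - 255 = 0
255 - 255 = 0
255 - 255 = 0
255 - 224 = 31
Wildcard: 0.0.0.31


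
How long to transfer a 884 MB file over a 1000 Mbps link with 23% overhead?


Effective throughput = 1000 * (1 - 23/100) = 770 Mbps
File size in Mb = 884 * 8 = 7072 Mb
Time = 7072 / 770
Time = 9.1844 seconds


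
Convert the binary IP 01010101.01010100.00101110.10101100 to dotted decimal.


01010101 = 85
01010100 = 84
00101110 = 46
10101100 = 172
IP: 85.84.46.172


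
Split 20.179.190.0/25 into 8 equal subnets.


New prefix = 25 + 3 = 28
Each subnet has 16 addresses
  20.179.190.0/28
  20.179.190.16/28
  20.179.190.32/28
  20.179.190.48/28
  20.179.190.64/28
  20.179.190.80/28
  20.179.190.96/28
  20.179.190.112/28
Subnets: 20.179.190.0/28, 20.179.190.16/28, 20.179.190.32/28, 20.179.190.48/28, 20.179.190.64/28, 20.179.190.80/28, 20.179.190.96/28, 20.179.190.112/28


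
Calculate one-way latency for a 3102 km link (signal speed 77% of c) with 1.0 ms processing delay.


Speed = 0.77 * 3e5 km/s = 231000 km/s
Propagation delay = 3102 / 231000 = 0.0134 s = 13.4286 ms
Processing delay = 1.0 ms
Total one-way latency = 14.4286 ms


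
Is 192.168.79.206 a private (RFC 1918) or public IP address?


RFC 1918 private ranges:
  10.0.0.0/8 (10.0.0.0 - 10.255.255.255)
  172.16.0.0/12 (172.16.0.0 - 172.31.255.255)
  192.168.0.0/16 (192.168.0.0 - 192.168.255.255)
Private (in 192.168.0.0/16)


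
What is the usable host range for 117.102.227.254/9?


Network: 117.0.0.0
Broadcast: 117.127.255.255
First usable = network + 1
Last usable = broadcast - 1
Range: 117.0.0.1 to 117.127.255.254


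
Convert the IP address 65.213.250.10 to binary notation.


65 = 01000001
213 = 11010101
250 = 11111010
10 = 00001010
Binary: 01000001.11010101.11111010.00001010


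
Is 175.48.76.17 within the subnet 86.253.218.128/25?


Subnet network: 86.253.218.128
Test IP AND mask: 175.48.76.0
No, 175.48.76.17 is not in 86.253.218.128/25


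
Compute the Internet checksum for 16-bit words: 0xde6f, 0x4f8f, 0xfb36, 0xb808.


Sum all words (with carry folding):
+ 0xde6f = 0xde6f
+ 0x4f8f = 0x2dff
+ 0xfb36 = 0x2936
+ 0xb808 = 0xe13e
One's complement: ~0xe13e
Checksum = 0x1ec1


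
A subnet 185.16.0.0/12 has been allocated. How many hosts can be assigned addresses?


Host bits = 32 - 12 = 20
Total addresses = 2^20 = 1048576
Usable = total - 2 (network and broadcast)
Usable hosts: 1048574


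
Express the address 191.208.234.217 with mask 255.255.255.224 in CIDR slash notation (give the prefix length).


Binary: 11111111.11111111.11111111.11100000
Count leading 1s
Prefix: /27


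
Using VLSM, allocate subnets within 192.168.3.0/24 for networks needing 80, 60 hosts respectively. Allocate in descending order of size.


80 hosts -> /25 (126 usable): 192.168.3.0/25
60 hosts -> /26 (62 usable): 192.168.3.128/26
Allocation: 192.168.3.0/25 (80 hosts, 126 usable); 192.168.3.128/26 (60 hosts, 62 usable)


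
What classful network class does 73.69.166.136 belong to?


First octet: 73
Binary: 01001001
0xxxxxxx -> Class A (1-126)
Class A, default mask 255.0.0.0 (/8)


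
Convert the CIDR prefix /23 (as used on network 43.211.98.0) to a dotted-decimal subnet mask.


/23 means 23 network bits, 9 host bits
Binary: 11111111111111111111111000000000
Mask: 255.255.254.0


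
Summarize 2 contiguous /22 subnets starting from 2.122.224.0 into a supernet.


Original prefix: /22
Number of subnets: 2 = 2^1
New prefix = 22 - 1 = 21
Supernet: 2.122.224.0/21


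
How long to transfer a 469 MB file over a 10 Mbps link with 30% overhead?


Effective throughput = 10 * (1 - 30/100) = 7 Mbps
File size in Mb = 469 * 8 = 3752 Mb
Time = 3752 / 7
Time = 536 seconds


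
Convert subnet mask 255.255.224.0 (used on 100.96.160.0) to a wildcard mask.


Subnet mask: 255.255.224.0
Wildcard = 255.255.255.255 - subnet mask
255 - 255 = 0
255 - 255 = 0
255 - 224 = 31
255 - 0 = 255
Wildcard: 0.0.31.255


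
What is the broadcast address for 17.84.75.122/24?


Network: 17.84.75.0/24
Host bits = 8
Set all host bits to 1:
Broadcast: 17.84.75.255


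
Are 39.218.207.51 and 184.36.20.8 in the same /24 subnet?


Mask: 255.255.255.0
39.218.207.51 AND mask = 39.218.207.0
184.36.20.8 AND mask = 184.36.20.0
No, different subnets (39.218.207.0 vs 184.36.20.0)


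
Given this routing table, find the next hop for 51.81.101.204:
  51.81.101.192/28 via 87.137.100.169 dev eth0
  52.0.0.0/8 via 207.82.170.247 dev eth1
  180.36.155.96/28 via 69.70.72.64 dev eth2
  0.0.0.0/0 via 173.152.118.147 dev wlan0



Longest prefix match for 51.81.101.204:
  /28 51.81.101.192: MATCH
  /8 52.0.0.0: no
  /28 180.36.155.96: no
  /0 0.0.0.0: MATCH
Selected: next-hop 87.137.100.169 via eth0 (matched /28)


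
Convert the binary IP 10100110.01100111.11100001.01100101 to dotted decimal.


10100110 = 166
01100111 = 103
11100001 = 225
01100101 = 101
IP: 166.103.225.101


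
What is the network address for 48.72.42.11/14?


IP:   00110000.01001000.00101010.00001011
Mask: 11111111.11111100.00000000.00000000
AND operation:
Net:  00110000.01001000.00000000.00000000
Network: 48.72.0.0/14


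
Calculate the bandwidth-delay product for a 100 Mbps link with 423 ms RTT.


BDP = bandwidth * RTT
= 100 Mbps * 423 ms
= 100 * 1e6 * 423 / 1000 bits
= 42300000 bits
= 5287500 bytes
= 5163.5742 KB
BDP = 42300000 bits (5287500 bytes)


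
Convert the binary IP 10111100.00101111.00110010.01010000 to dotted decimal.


10111100 = 188
00101111 = 47
00110010 = 50
01010000 = 80
IP: 188.47.50.80


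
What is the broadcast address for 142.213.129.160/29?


Network: 142.213.129.160/29
Host bits = 3
Set all host bits to 1:
Broadcast: 142.213.129.167


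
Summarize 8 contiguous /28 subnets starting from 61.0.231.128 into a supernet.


Original prefix: /28
Number of subnets: 8 = 2^3
New prefix = 28 - 3 = 25
Supernet: 61.0.231.128/25


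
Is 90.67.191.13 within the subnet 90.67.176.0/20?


Subnet network: 90.67.176.0
Test IP AND mask: 90.67.176.0
Yes, 90.67.191.13 is in 90.67.176.0/20


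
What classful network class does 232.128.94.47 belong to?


First octet: 232
Binary: 11101000
1110xxxx -> Class D (224-239)
Class D (multicast), default mask N/A


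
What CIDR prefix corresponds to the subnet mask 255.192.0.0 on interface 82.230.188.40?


Binary: 11111111.11000000.00000000.00000000
Count leading 1s
Prefix: /10


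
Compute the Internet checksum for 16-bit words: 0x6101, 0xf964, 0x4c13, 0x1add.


Sum all words (with carry folding):
+ 0x6101 = 0x6101
+ 0xf964 = 0x5a66
+ 0x4c13 = 0xa679
+ 0x1add = 0xc156
One's complement: ~0xc156
Checksum = 0x3ea9


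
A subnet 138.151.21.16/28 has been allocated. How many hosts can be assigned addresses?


Host bits = 32 - 28 = 4
Total addresses = 2^4 = 16
Usable = total - 2 (network and broadcast)
Usable hosts: 14


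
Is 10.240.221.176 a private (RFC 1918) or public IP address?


RFC 1918 private ranges:
  10.0.0.0/8 (10.0.0.0 - 10.255.255.255)
  172.16.0.0/12 (172.16.0.0 - 172.31.255.255)
  192.168.0.0/16 (192.168.0.0 - 192.168.255.255)
Private (in 10.0.0.0/8)


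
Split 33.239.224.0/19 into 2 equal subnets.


New prefix = 19 + 1 = 20
Each subnet has 4096 addresses
  33.239.224.0/20
  33.239.240.0/20
Subnets: 33.239.224.0/20, 33.239.240.0/20


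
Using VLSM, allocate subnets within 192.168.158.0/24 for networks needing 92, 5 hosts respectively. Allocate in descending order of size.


92 hosts -> /25 (126 usable): 192.168.158.0/25
5 hosts -> /29 (6 usable): 192.168.158.128/29
Allocation: 192.168.158.0/25 (92 hosts, 126 usable); 192.168.158.128/29 (5 hosts, 6 usable)


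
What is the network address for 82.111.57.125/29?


IP:   01010010.01101111.00111001.01111101
Mask: 11111111.11111111.11111111.11111000
AND operation:
Net:  01010010.01101111.00111001.01111000
Network: 82.111.57.120/29


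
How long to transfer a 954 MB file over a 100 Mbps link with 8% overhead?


Effective throughput = 100 * (1 - 8/100) = 92 Mbps
File size in Mb = 954 * 8 = 7632 Mb
Time = 7632 / 92
Time = 82.9565 seconds


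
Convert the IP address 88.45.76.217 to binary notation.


88 = 01011000
45 = 00101101
76 = 01001100
217 = 11011001
Binary: 01011000.00101101.01001100.11011001


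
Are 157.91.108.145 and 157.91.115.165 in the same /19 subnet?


Mask: 255.255.224.0
157.91.108.145 AND mask = 157.91.96.0
157.91.115.165 AND mask = 157.91.96.0
Yes, same subnet (157.91.96.0)


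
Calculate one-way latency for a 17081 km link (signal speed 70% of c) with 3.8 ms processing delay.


Speed = 0.7 * 3e5 km/s = 210000 km/s
Propagation delay = 17081 / 210000 = 0.0813 s = 81.3381 ms
Processing delay = 3.8 ms
Total one-way latency = 85.1381 ms


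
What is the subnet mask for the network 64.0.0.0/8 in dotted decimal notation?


/8 means 8 network bits, 24 host bits
Binary: 11111111000000000000000000000000
Mask: 255.0.0.0


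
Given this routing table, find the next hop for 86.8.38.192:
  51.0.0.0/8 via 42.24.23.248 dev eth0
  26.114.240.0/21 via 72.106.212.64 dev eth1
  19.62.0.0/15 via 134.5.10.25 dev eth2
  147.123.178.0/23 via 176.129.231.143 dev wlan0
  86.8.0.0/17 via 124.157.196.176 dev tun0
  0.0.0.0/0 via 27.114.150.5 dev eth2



Longest prefix match for 86.8.38.192:
  /8 51.0.0.0: no
  /21 26.114.240.0: no
  /15 19.62.0.0: no
  /23 147.123.178.0: no
  /17 86.8.0.0: MATCH
  /0 0.0.0.0: MATCH
Selected: next-hop 124.157.196.176 via tun0 (matched /17)


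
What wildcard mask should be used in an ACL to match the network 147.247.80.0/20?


Subnet mask: 255.255.240.0
Wildcard = 255.255.255.255 - subnet mask
255 - 255 = 0
255 - 255 = 0
255 - 240 = 15
255 - 0 = 255
Wildcard: 0.0.15.255


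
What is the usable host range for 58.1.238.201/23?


Network: 58.1.238.0
Broadcast: 58.1.239.255
First usable = network + 1
Last usable = broadcast - 1
Range: 58.1.238.1 to 58.1.239.254


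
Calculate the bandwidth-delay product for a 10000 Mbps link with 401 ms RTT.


BDP = bandwidth * RTT
= 10000 Mbps * 401 ms
= 10000 * 1e6 * 401 / 1000 bits
= 4010000000 bits
= 501250000 bytes
= 489501.9531 KB
BDP = 4010000000 bits (501250000 bytes)


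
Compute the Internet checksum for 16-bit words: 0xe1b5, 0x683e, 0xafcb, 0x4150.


Sum all words (with carry folding):
+ 0xe1b5 = 0xe1b5
+ 0x683e = 0x49f4
+ 0xafcb = 0xf9bf
+ 0x4150 = 0x3b10
One's complement: ~0x3b10
Checksum = 0xc4ef


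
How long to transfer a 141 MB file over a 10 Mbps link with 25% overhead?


Effective throughput = 10 * (1 - 25/100) = 7.5 Mbps
File size in Mb = 141 * 8 = 1128 Mb
Time = 1128 / 7.5
Time = 150.4 seconds


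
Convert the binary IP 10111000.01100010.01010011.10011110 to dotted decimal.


10111000 = 184
01100010 = 98
01010011 = 83
10011110 = 158
IP: 184.98.83.158


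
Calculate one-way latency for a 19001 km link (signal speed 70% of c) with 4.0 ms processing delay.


Speed = 0.7 * 3e5 km/s = 210000 km/s
Propagation delay = 19001 / 210000 = 0.0905 s = 90.481 ms
Processing delay = 4.0 ms
Total one-way latency = 94.481 ms


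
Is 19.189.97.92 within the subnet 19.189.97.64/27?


Subnet network: 19.189.97.64
Test IP AND mask: 19.189.97.64
Yes, 19.189.97.92 is in 19.189.97.64/27


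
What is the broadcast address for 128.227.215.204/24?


Network: 128.227.215.0/24
Host bits = 8
Set all host bits to 1:
Broadcast: 128.227.215.255


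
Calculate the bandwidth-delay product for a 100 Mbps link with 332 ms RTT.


BDP = bandwidth * RTT
= 100 Mbps * 332 ms
= 100 * 1e6 * 332 / 1000 bits
= 33200000 bits
= 4150000 bytes
= 4052.7344 KB
BDP = 33200000 bits (4150000 bytes)


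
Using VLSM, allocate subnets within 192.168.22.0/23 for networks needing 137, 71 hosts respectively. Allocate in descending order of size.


137 hosts -> /24 (254 usable): 192.168.22.0/24
71 hosts -> /25 (126 usable): 192.168.23.0/25
Allocation: 192.168.22.0/24 (137 hosts, 254 usable); 192.168.23.0/25 (71 hosts, 126 usable)


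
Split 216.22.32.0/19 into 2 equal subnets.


New prefix = 19 + 1 = 20
Each subnet has 4096 addresses
  216.22.32.0/20
  216.22.48.0/20
Subnets: 216.22.32.0/20, 216.22.48.0/20


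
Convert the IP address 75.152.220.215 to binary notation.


75 = 01001011
152 = 10011000
220 = 11011100
215 = 11010111
Binary: 01001011.10011000.11011100.11010111


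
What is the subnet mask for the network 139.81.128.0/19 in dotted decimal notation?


/19 means 19 network bits, 13 host bits
Binary: 11111111111111111110000000000000
Mask: 255.255.224.0


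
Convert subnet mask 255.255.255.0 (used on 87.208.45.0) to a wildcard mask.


Subnet mask: 255.255.255.0
Wildcard = 255.255.255.255 - subnet mask
255 - 255 = 0
255 - 255 = 0
255 - 255 = 0
255 - 0 = 255
Wildcard: 0.0.0.255


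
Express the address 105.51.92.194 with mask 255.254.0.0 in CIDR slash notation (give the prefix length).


Binary: 11111111.11111110.00000000.00000000
Count leading 1s
Prefix: /15


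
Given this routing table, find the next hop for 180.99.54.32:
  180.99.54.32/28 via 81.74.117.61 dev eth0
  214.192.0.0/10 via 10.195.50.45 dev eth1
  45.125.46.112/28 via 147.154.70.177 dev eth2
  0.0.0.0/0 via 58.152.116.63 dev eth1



Longest prefix match for 180.99.54.32:
  /28 180.99.54.32: MATCH
  /10 214.192.0.0: no
  /28 45.125.46.112: no
  /0 0.0.0.0: MATCH
Selected: next-hop 81.74.117.61 via eth0 (matched /28)


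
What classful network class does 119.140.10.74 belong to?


First octet: 119
Binary: 01110111
0xxxxxxx -> Class A (1-126)
Class A, default mask 255.0.0.0 (/8)


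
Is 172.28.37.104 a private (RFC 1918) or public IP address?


RFC 1918 private ranges:
  10.0.0.0/8 (10.0.0.0 - 10.255.255.255)
  172.16.0.0/12 (172.16.0.0 - 172.31.255.255)
  192.168.0.0/16 (192.168.0.0 - 192.168.255.255)
Private (in 172.16.0.0/12)


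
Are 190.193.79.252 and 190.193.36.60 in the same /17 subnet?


Mask: 255.255.128.0
190.193.79.252 AND mask = 190.193.0.0
190.193.36.60 AND mask = 190.193.0.0
Yes, same subnet (190.193.0.0)


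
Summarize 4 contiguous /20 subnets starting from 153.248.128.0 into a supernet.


Original prefix: /20
Number of subnets: 4 = 2^2
New prefix = 20 - 2 = 18
Supernet: 153.248.128.0/18


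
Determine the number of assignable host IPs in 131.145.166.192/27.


Host bits = 32 - 27 = 5
Total addresses = 2^5 = 32
Usable = total - 2 (network and broadcast)
Usable hosts: 30


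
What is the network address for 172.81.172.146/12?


IP:   10101100.01010001.10101100.10010010
Mask: 11111111.11110000.00000000.00000000
AND operation:
Net:  10101100.01010000.00000000.00000000
Network: 172.80.0.0/12


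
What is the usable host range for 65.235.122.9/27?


Network: 65.235.122.0
Broadcast: 65.235.122.31
First usable = network + 1
Last usable = broadcast - 1
Range: 65.235.122.1 to 65.235.122.30


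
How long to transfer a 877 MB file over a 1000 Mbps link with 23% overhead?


Effective throughput = 1000 * (1 - 23/100) = 770 Mbps
File size in Mb = 877 * 8 = 7016 Mb
Time = 7016 / 770
Time = 9.1117 seconds


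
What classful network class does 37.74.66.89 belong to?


First octet: 37
Binary: 00100101
0xxxxxxx -> Class A (1-126)
Class A, default mask 255.0.0.0 (/8)


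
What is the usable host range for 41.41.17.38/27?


Network: 41.41.17.32
Broadcast: 41.41.17.63
First usable = network + 1
Last usable = broadcast - 1
Range: 41.41.17.33 to 41.41.17.62


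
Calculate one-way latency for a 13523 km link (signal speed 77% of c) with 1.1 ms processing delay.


Speed = 0.77 * 3e5 km/s = 231000 km/s
Propagation delay = 13523 / 231000 = 0.0585 s = 58.5411 ms
Processing delay = 1.1 ms
Total one-way latency = 59.6411 ms


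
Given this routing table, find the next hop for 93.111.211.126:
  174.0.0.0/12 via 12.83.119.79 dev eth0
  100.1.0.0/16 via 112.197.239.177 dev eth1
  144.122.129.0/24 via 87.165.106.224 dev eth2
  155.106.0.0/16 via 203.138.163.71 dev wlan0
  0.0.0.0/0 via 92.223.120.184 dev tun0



Longest prefix match for 93.111.211.126:
  /12 174.0.0.0: no
  /16 100.1.0.0: no
  /24 144.122.129.0: no
  /16 155.106.0.0: no
  /0 0.0.0.0: MATCH
Selected: next-hop 92.223.120.184 via tun0 (matched /0)


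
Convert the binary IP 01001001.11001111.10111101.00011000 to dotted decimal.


01001001 = 73
11001111 = 207
10111101 = 189
00011000 = 24
IP: 73.207.189.24


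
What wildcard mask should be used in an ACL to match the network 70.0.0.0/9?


Subnet mask: 255.128.0.0
Wildcard = 255.255.255.255 - subnet mask
255 - 255 = 0
255 - 128 = 127
255 - 0 = 255
255 - 0 = 255
Wildcard: 0.127.255.255


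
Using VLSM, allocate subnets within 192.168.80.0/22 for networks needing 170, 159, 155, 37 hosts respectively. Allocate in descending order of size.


170 hosts -> /24 (254 usable): 192.168.80.0/24
159 hosts -> /24 (254 usable): 192.168.81.0/24
155 hosts -> /24 (254 usable): 192.168.82.0/24
37 hosts -> /26 (62 usable): 192.168.83.0/26
Allocation: 192.168.80.0/24 (170 hosts, 254 usable); 192.168.81.0/24 (159 hosts, 254 usable); 192.168.82.0/24 (155 hosts, 254 usable); 192.168.83.0/26 (37 hosts, 62 usable)


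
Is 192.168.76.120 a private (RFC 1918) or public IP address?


RFC 1918 private ranges:
  10.0.0.0/8 (10.0.0.0 - 10.255.255.255)
  172.16.0.0/12 (172.16.0.0 - 172.31.255.255)
  192.168.0.0/16 (192.168.0.0 - 192.168.255.255)
Private (in 192.168.0.0/16)


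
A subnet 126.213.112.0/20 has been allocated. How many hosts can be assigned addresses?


Host bits = 32 - 20 = 12
Total addresses = 2^12 = 4096
Usable = total - 2 (network and broadcast)
Usable hosts: 4094


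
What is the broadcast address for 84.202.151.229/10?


Network: 84.192.0.0/10
Host bits = 22
Set all host bits to 1:
Broadcast: 84.255.255.255


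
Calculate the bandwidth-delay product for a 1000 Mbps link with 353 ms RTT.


BDP = bandwidth * RTT
= 1000 Mbps * 353 ms
= 1000 * 1e6 * 353 / 1000 bits
= 353000000 bits
= 44125000 bytes
= 43090.8203 KB
BDP = 353000000 bits (44125000 bytes)


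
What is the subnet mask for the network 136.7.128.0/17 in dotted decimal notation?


/17 means 17 network bits, 15 host bits
Binary: 11111111111111111000000000000000
Mask: 255.255.128.0


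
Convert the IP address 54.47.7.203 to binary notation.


54 = 00110110
47 = 00101111
7 = 00000111
203 = 11001011
Binary: 00110110.00101111.00000111.11001011


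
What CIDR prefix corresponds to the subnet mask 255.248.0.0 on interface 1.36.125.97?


Binary: 11111111.11111000.00000000.00000000
Count leading 1s
Prefix: /13


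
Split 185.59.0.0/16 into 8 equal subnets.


New prefix = 16 + 3 = 19
Each subnet has 8192 addresses
  185.59.0.0/19
  185.59.32.0/19
  185.59.64.0/19
  185.59.96.0/19
  185.59.128.0/19
  185.59.160.0/19
  185.59.192.0/19
  185.59.224.0/19
Subnets: 185.59.0.0/19, 185.59.32.0/19, 185.59.64.0/19, 185.59.96.0/19, 185.59.128.0/19, 185.59.160.0/19, 185.59.192.0/19, 185.59.224.0/19


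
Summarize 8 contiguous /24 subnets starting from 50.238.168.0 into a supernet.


Original prefix: /24
Number of subnets: 8 = 2^3
New prefix = 24 - 3 = 21
Supernet: 50.238.168.0/21


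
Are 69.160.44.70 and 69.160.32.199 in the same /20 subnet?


Mask: 255.255.240.0
69.160.44.70 AND mask = 69.160.32.0
69.160.32.199 AND mask = 69.160.32.0
Yes, same subnet (69.160.32.0)


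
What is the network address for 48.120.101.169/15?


IP:   00110000.01111000.01100101.10101001
Mask: 11111111.11111110.00000000.00000000
AND operation:
Net:  00110000.01111000.00000000.00000000
Network: 48.120.0.0/15


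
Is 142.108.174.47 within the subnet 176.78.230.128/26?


Subnet network: 176.78.230.128
Test IP AND mask: 142.108.174.0
No, 142.108.174.47 is not in 176.78.230.128/26


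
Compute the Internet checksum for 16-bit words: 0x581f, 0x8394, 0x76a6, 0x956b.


Sum all words (with carry folding):
+ 0x581f = 0x581f
+ 0x8394 = 0xdbb3
+ 0x76a6 = 0x525a
+ 0x956b = 0xe7c5
One's complement: ~0xe7c5
Checksum = 0x183a


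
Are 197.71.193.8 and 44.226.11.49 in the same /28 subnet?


Mask: 255.255.255.240
197.71.193.8 AND mask = 197.71.193.0
44.226.11.49 AND mask = 44.226.11.48
No, different subnets (197.71.193.0 vs 44.226.11.48)


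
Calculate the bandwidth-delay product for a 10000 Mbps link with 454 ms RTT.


BDP = bandwidth * RTT
= 10000 Mbps * 454 ms
= 10000 * 1e6 * 454 / 1000 bits
= 4540000000 bits
= 567500000 bytes
= 554199.2188 KB
BDP = 4540000000 bits (567500000 bytes)


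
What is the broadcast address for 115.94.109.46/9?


Network: 115.0.0.0/9
Host bits = 23
Set all host bits to 1:
Broadcast: 115.127.255.255
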